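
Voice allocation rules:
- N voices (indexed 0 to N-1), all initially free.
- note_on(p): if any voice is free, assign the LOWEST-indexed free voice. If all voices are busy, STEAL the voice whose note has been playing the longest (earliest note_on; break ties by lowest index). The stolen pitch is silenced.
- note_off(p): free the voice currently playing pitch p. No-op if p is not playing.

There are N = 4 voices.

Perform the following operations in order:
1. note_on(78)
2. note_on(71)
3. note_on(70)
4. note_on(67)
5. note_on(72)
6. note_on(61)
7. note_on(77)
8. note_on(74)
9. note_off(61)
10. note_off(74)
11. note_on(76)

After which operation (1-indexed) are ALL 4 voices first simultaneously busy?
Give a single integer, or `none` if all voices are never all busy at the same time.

Answer: 4

Derivation:
Op 1: note_on(78): voice 0 is free -> assigned | voices=[78 - - -]
Op 2: note_on(71): voice 1 is free -> assigned | voices=[78 71 - -]
Op 3: note_on(70): voice 2 is free -> assigned | voices=[78 71 70 -]
Op 4: note_on(67): voice 3 is free -> assigned | voices=[78 71 70 67]
Op 5: note_on(72): all voices busy, STEAL voice 0 (pitch 78, oldest) -> assign | voices=[72 71 70 67]
Op 6: note_on(61): all voices busy, STEAL voice 1 (pitch 71, oldest) -> assign | voices=[72 61 70 67]
Op 7: note_on(77): all voices busy, STEAL voice 2 (pitch 70, oldest) -> assign | voices=[72 61 77 67]
Op 8: note_on(74): all voices busy, STEAL voice 3 (pitch 67, oldest) -> assign | voices=[72 61 77 74]
Op 9: note_off(61): free voice 1 | voices=[72 - 77 74]
Op 10: note_off(74): free voice 3 | voices=[72 - 77 -]
Op 11: note_on(76): voice 1 is free -> assigned | voices=[72 76 77 -]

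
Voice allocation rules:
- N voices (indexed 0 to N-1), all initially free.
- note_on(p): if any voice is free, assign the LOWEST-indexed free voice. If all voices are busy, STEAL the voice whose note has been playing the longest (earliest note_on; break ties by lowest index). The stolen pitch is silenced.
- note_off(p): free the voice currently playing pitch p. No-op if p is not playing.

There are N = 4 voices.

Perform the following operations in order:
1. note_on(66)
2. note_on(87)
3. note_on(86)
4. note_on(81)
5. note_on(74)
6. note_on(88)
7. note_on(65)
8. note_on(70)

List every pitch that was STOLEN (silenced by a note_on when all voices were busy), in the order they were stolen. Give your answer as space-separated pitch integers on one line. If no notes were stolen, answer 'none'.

Op 1: note_on(66): voice 0 is free -> assigned | voices=[66 - - -]
Op 2: note_on(87): voice 1 is free -> assigned | voices=[66 87 - -]
Op 3: note_on(86): voice 2 is free -> assigned | voices=[66 87 86 -]
Op 4: note_on(81): voice 3 is free -> assigned | voices=[66 87 86 81]
Op 5: note_on(74): all voices busy, STEAL voice 0 (pitch 66, oldest) -> assign | voices=[74 87 86 81]
Op 6: note_on(88): all voices busy, STEAL voice 1 (pitch 87, oldest) -> assign | voices=[74 88 86 81]
Op 7: note_on(65): all voices busy, STEAL voice 2 (pitch 86, oldest) -> assign | voices=[74 88 65 81]
Op 8: note_on(70): all voices busy, STEAL voice 3 (pitch 81, oldest) -> assign | voices=[74 88 65 70]

Answer: 66 87 86 81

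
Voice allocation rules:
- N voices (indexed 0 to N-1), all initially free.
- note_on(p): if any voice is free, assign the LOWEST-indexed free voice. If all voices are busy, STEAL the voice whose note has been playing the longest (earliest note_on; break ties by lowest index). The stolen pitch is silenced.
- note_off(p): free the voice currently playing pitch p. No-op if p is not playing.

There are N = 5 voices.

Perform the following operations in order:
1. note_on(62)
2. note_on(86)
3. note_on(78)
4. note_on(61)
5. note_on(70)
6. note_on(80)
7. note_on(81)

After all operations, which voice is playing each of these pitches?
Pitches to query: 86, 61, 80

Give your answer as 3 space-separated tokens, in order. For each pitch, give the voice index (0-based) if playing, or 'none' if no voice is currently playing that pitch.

Op 1: note_on(62): voice 0 is free -> assigned | voices=[62 - - - -]
Op 2: note_on(86): voice 1 is free -> assigned | voices=[62 86 - - -]
Op 3: note_on(78): voice 2 is free -> assigned | voices=[62 86 78 - -]
Op 4: note_on(61): voice 3 is free -> assigned | voices=[62 86 78 61 -]
Op 5: note_on(70): voice 4 is free -> assigned | voices=[62 86 78 61 70]
Op 6: note_on(80): all voices busy, STEAL voice 0 (pitch 62, oldest) -> assign | voices=[80 86 78 61 70]
Op 7: note_on(81): all voices busy, STEAL voice 1 (pitch 86, oldest) -> assign | voices=[80 81 78 61 70]

Answer: none 3 0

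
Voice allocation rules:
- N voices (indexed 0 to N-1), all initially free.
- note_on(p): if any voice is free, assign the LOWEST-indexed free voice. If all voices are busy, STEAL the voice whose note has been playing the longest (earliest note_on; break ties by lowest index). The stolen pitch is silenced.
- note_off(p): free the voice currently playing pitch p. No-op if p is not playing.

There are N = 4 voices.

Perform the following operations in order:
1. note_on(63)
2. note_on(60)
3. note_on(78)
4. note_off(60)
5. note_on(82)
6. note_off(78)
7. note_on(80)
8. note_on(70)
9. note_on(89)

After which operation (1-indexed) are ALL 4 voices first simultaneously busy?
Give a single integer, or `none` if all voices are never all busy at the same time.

Answer: 8

Derivation:
Op 1: note_on(63): voice 0 is free -> assigned | voices=[63 - - -]
Op 2: note_on(60): voice 1 is free -> assigned | voices=[63 60 - -]
Op 3: note_on(78): voice 2 is free -> assigned | voices=[63 60 78 -]
Op 4: note_off(60): free voice 1 | voices=[63 - 78 -]
Op 5: note_on(82): voice 1 is free -> assigned | voices=[63 82 78 -]
Op 6: note_off(78): free voice 2 | voices=[63 82 - -]
Op 7: note_on(80): voice 2 is free -> assigned | voices=[63 82 80 -]
Op 8: note_on(70): voice 3 is free -> assigned | voices=[63 82 80 70]
Op 9: note_on(89): all voices busy, STEAL voice 0 (pitch 63, oldest) -> assign | voices=[89 82 80 70]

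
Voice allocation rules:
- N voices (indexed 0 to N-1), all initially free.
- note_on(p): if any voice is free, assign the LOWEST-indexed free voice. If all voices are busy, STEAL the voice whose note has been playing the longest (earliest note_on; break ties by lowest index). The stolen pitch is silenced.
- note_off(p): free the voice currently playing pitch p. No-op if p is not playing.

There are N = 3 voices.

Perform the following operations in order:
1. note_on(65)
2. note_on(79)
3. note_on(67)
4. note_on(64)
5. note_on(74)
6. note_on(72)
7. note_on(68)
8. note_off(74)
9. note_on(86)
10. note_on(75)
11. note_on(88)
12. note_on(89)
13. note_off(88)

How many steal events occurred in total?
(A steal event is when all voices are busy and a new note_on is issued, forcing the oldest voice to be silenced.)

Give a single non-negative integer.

Op 1: note_on(65): voice 0 is free -> assigned | voices=[65 - -]
Op 2: note_on(79): voice 1 is free -> assigned | voices=[65 79 -]
Op 3: note_on(67): voice 2 is free -> assigned | voices=[65 79 67]
Op 4: note_on(64): all voices busy, STEAL voice 0 (pitch 65, oldest) -> assign | voices=[64 79 67]
Op 5: note_on(74): all voices busy, STEAL voice 1 (pitch 79, oldest) -> assign | voices=[64 74 67]
Op 6: note_on(72): all voices busy, STEAL voice 2 (pitch 67, oldest) -> assign | voices=[64 74 72]
Op 7: note_on(68): all voices busy, STEAL voice 0 (pitch 64, oldest) -> assign | voices=[68 74 72]
Op 8: note_off(74): free voice 1 | voices=[68 - 72]
Op 9: note_on(86): voice 1 is free -> assigned | voices=[68 86 72]
Op 10: note_on(75): all voices busy, STEAL voice 2 (pitch 72, oldest) -> assign | voices=[68 86 75]
Op 11: note_on(88): all voices busy, STEAL voice 0 (pitch 68, oldest) -> assign | voices=[88 86 75]
Op 12: note_on(89): all voices busy, STEAL voice 1 (pitch 86, oldest) -> assign | voices=[88 89 75]
Op 13: note_off(88): free voice 0 | voices=[- 89 75]

Answer: 7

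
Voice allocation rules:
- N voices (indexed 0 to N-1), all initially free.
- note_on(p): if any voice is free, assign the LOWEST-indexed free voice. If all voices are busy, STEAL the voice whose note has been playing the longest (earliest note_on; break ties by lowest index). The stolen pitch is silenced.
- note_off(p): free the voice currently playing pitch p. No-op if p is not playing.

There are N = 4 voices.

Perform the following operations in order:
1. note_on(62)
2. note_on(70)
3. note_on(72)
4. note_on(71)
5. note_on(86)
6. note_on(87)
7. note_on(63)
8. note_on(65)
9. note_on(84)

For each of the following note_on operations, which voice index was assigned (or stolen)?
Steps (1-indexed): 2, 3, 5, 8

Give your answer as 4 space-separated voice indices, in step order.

Op 1: note_on(62): voice 0 is free -> assigned | voices=[62 - - -]
Op 2: note_on(70): voice 1 is free -> assigned | voices=[62 70 - -]
Op 3: note_on(72): voice 2 is free -> assigned | voices=[62 70 72 -]
Op 4: note_on(71): voice 3 is free -> assigned | voices=[62 70 72 71]
Op 5: note_on(86): all voices busy, STEAL voice 0 (pitch 62, oldest) -> assign | voices=[86 70 72 71]
Op 6: note_on(87): all voices busy, STEAL voice 1 (pitch 70, oldest) -> assign | voices=[86 87 72 71]
Op 7: note_on(63): all voices busy, STEAL voice 2 (pitch 72, oldest) -> assign | voices=[86 87 63 71]
Op 8: note_on(65): all voices busy, STEAL voice 3 (pitch 71, oldest) -> assign | voices=[86 87 63 65]
Op 9: note_on(84): all voices busy, STEAL voice 0 (pitch 86, oldest) -> assign | voices=[84 87 63 65]

Answer: 1 2 0 3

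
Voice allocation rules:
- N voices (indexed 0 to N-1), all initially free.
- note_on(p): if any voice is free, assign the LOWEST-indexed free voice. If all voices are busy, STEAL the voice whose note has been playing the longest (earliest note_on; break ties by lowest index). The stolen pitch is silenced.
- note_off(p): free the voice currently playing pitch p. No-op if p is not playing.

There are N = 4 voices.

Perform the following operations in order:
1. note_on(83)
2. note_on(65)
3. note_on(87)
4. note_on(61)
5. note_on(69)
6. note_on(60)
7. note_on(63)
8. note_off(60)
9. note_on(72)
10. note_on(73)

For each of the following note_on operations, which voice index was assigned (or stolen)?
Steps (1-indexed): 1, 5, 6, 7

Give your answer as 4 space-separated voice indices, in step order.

Answer: 0 0 1 2

Derivation:
Op 1: note_on(83): voice 0 is free -> assigned | voices=[83 - - -]
Op 2: note_on(65): voice 1 is free -> assigned | voices=[83 65 - -]
Op 3: note_on(87): voice 2 is free -> assigned | voices=[83 65 87 -]
Op 4: note_on(61): voice 3 is free -> assigned | voices=[83 65 87 61]
Op 5: note_on(69): all voices busy, STEAL voice 0 (pitch 83, oldest) -> assign | voices=[69 65 87 61]
Op 6: note_on(60): all voices busy, STEAL voice 1 (pitch 65, oldest) -> assign | voices=[69 60 87 61]
Op 7: note_on(63): all voices busy, STEAL voice 2 (pitch 87, oldest) -> assign | voices=[69 60 63 61]
Op 8: note_off(60): free voice 1 | voices=[69 - 63 61]
Op 9: note_on(72): voice 1 is free -> assigned | voices=[69 72 63 61]
Op 10: note_on(73): all voices busy, STEAL voice 3 (pitch 61, oldest) -> assign | voices=[69 72 63 73]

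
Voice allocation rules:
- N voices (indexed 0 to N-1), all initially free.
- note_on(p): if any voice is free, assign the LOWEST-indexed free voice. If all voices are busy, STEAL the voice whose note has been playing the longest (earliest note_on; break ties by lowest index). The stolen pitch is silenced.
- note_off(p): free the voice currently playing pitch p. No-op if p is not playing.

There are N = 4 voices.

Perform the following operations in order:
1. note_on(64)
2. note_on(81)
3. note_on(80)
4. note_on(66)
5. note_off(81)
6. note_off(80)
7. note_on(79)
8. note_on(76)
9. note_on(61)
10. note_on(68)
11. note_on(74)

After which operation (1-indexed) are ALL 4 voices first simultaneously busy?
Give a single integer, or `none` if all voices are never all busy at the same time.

Op 1: note_on(64): voice 0 is free -> assigned | voices=[64 - - -]
Op 2: note_on(81): voice 1 is free -> assigned | voices=[64 81 - -]
Op 3: note_on(80): voice 2 is free -> assigned | voices=[64 81 80 -]
Op 4: note_on(66): voice 3 is free -> assigned | voices=[64 81 80 66]
Op 5: note_off(81): free voice 1 | voices=[64 - 80 66]
Op 6: note_off(80): free voice 2 | voices=[64 - - 66]
Op 7: note_on(79): voice 1 is free -> assigned | voices=[64 79 - 66]
Op 8: note_on(76): voice 2 is free -> assigned | voices=[64 79 76 66]
Op 9: note_on(61): all voices busy, STEAL voice 0 (pitch 64, oldest) -> assign | voices=[61 79 76 66]
Op 10: note_on(68): all voices busy, STEAL voice 3 (pitch 66, oldest) -> assign | voices=[61 79 76 68]
Op 11: note_on(74): all voices busy, STEAL voice 1 (pitch 79, oldest) -> assign | voices=[61 74 76 68]

Answer: 4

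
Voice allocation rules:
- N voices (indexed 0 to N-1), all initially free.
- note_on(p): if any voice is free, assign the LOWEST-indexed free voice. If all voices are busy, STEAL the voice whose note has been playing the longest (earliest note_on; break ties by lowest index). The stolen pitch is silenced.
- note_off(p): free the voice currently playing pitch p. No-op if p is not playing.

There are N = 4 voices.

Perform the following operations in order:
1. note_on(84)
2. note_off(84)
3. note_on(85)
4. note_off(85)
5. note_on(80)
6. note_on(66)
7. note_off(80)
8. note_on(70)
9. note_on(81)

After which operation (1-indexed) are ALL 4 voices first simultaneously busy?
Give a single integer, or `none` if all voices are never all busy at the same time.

Answer: none

Derivation:
Op 1: note_on(84): voice 0 is free -> assigned | voices=[84 - - -]
Op 2: note_off(84): free voice 0 | voices=[- - - -]
Op 3: note_on(85): voice 0 is free -> assigned | voices=[85 - - -]
Op 4: note_off(85): free voice 0 | voices=[- - - -]
Op 5: note_on(80): voice 0 is free -> assigned | voices=[80 - - -]
Op 6: note_on(66): voice 1 is free -> assigned | voices=[80 66 - -]
Op 7: note_off(80): free voice 0 | voices=[- 66 - -]
Op 8: note_on(70): voice 0 is free -> assigned | voices=[70 66 - -]
Op 9: note_on(81): voice 2 is free -> assigned | voices=[70 66 81 -]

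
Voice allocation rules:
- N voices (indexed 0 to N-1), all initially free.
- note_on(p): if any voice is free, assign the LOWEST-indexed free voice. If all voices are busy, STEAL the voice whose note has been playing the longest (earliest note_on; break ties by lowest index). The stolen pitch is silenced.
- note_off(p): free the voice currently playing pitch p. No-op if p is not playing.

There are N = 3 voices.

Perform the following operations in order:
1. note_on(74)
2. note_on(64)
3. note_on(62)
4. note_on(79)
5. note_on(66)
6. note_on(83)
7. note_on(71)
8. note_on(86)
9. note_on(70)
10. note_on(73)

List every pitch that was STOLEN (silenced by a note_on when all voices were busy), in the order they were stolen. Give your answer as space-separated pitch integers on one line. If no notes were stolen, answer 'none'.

Op 1: note_on(74): voice 0 is free -> assigned | voices=[74 - -]
Op 2: note_on(64): voice 1 is free -> assigned | voices=[74 64 -]
Op 3: note_on(62): voice 2 is free -> assigned | voices=[74 64 62]
Op 4: note_on(79): all voices busy, STEAL voice 0 (pitch 74, oldest) -> assign | voices=[79 64 62]
Op 5: note_on(66): all voices busy, STEAL voice 1 (pitch 64, oldest) -> assign | voices=[79 66 62]
Op 6: note_on(83): all voices busy, STEAL voice 2 (pitch 62, oldest) -> assign | voices=[79 66 83]
Op 7: note_on(71): all voices busy, STEAL voice 0 (pitch 79, oldest) -> assign | voices=[71 66 83]
Op 8: note_on(86): all voices busy, STEAL voice 1 (pitch 66, oldest) -> assign | voices=[71 86 83]
Op 9: note_on(70): all voices busy, STEAL voice 2 (pitch 83, oldest) -> assign | voices=[71 86 70]
Op 10: note_on(73): all voices busy, STEAL voice 0 (pitch 71, oldest) -> assign | voices=[73 86 70]

Answer: 74 64 62 79 66 83 71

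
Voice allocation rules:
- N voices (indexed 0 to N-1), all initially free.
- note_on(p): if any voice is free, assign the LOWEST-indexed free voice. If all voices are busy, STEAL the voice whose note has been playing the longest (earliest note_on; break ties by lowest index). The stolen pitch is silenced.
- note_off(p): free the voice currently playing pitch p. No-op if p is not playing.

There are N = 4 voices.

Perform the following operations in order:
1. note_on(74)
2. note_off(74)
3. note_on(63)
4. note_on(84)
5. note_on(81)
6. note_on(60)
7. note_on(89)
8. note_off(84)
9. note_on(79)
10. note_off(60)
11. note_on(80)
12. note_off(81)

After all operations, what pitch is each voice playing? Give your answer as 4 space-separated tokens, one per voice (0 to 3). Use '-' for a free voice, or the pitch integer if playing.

Answer: 89 79 - 80

Derivation:
Op 1: note_on(74): voice 0 is free -> assigned | voices=[74 - - -]
Op 2: note_off(74): free voice 0 | voices=[- - - -]
Op 3: note_on(63): voice 0 is free -> assigned | voices=[63 - - -]
Op 4: note_on(84): voice 1 is free -> assigned | voices=[63 84 - -]
Op 5: note_on(81): voice 2 is free -> assigned | voices=[63 84 81 -]
Op 6: note_on(60): voice 3 is free -> assigned | voices=[63 84 81 60]
Op 7: note_on(89): all voices busy, STEAL voice 0 (pitch 63, oldest) -> assign | voices=[89 84 81 60]
Op 8: note_off(84): free voice 1 | voices=[89 - 81 60]
Op 9: note_on(79): voice 1 is free -> assigned | voices=[89 79 81 60]
Op 10: note_off(60): free voice 3 | voices=[89 79 81 -]
Op 11: note_on(80): voice 3 is free -> assigned | voices=[89 79 81 80]
Op 12: note_off(81): free voice 2 | voices=[89 79 - 80]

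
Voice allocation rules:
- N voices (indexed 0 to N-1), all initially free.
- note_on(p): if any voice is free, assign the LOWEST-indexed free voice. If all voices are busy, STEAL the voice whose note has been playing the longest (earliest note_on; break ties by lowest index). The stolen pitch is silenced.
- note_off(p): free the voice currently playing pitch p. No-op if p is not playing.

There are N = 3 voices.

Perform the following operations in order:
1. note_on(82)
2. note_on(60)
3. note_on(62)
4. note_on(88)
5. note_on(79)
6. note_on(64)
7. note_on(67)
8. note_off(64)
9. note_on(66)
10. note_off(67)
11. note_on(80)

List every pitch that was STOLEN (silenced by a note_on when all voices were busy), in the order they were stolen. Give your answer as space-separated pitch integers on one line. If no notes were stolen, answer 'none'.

Op 1: note_on(82): voice 0 is free -> assigned | voices=[82 - -]
Op 2: note_on(60): voice 1 is free -> assigned | voices=[82 60 -]
Op 3: note_on(62): voice 2 is free -> assigned | voices=[82 60 62]
Op 4: note_on(88): all voices busy, STEAL voice 0 (pitch 82, oldest) -> assign | voices=[88 60 62]
Op 5: note_on(79): all voices busy, STEAL voice 1 (pitch 60, oldest) -> assign | voices=[88 79 62]
Op 6: note_on(64): all voices busy, STEAL voice 2 (pitch 62, oldest) -> assign | voices=[88 79 64]
Op 7: note_on(67): all voices busy, STEAL voice 0 (pitch 88, oldest) -> assign | voices=[67 79 64]
Op 8: note_off(64): free voice 2 | voices=[67 79 -]
Op 9: note_on(66): voice 2 is free -> assigned | voices=[67 79 66]
Op 10: note_off(67): free voice 0 | voices=[- 79 66]
Op 11: note_on(80): voice 0 is free -> assigned | voices=[80 79 66]

Answer: 82 60 62 88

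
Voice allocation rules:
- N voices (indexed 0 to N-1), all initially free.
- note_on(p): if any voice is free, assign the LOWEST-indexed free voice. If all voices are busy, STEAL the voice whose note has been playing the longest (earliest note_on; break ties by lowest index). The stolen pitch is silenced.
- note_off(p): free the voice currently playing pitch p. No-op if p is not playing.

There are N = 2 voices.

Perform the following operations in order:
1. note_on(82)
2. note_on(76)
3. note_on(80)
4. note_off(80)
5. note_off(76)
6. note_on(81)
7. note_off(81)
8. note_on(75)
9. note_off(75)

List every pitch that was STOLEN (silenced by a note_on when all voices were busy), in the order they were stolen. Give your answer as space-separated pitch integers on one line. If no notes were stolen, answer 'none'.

Answer: 82

Derivation:
Op 1: note_on(82): voice 0 is free -> assigned | voices=[82 -]
Op 2: note_on(76): voice 1 is free -> assigned | voices=[82 76]
Op 3: note_on(80): all voices busy, STEAL voice 0 (pitch 82, oldest) -> assign | voices=[80 76]
Op 4: note_off(80): free voice 0 | voices=[- 76]
Op 5: note_off(76): free voice 1 | voices=[- -]
Op 6: note_on(81): voice 0 is free -> assigned | voices=[81 -]
Op 7: note_off(81): free voice 0 | voices=[- -]
Op 8: note_on(75): voice 0 is free -> assigned | voices=[75 -]
Op 9: note_off(75): free voice 0 | voices=[- -]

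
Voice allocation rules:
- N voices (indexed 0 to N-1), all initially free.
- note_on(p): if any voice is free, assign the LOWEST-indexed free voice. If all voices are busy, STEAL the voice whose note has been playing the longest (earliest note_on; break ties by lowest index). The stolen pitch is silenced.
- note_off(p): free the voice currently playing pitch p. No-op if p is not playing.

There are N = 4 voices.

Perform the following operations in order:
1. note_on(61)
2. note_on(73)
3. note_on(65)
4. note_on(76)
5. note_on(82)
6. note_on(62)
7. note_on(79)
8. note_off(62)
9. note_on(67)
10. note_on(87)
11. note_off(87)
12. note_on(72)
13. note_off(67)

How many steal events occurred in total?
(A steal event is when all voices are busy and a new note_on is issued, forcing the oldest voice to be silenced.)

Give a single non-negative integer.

Answer: 4

Derivation:
Op 1: note_on(61): voice 0 is free -> assigned | voices=[61 - - -]
Op 2: note_on(73): voice 1 is free -> assigned | voices=[61 73 - -]
Op 3: note_on(65): voice 2 is free -> assigned | voices=[61 73 65 -]
Op 4: note_on(76): voice 3 is free -> assigned | voices=[61 73 65 76]
Op 5: note_on(82): all voices busy, STEAL voice 0 (pitch 61, oldest) -> assign | voices=[82 73 65 76]
Op 6: note_on(62): all voices busy, STEAL voice 1 (pitch 73, oldest) -> assign | voices=[82 62 65 76]
Op 7: note_on(79): all voices busy, STEAL voice 2 (pitch 65, oldest) -> assign | voices=[82 62 79 76]
Op 8: note_off(62): free voice 1 | voices=[82 - 79 76]
Op 9: note_on(67): voice 1 is free -> assigned | voices=[82 67 79 76]
Op 10: note_on(87): all voices busy, STEAL voice 3 (pitch 76, oldest) -> assign | voices=[82 67 79 87]
Op 11: note_off(87): free voice 3 | voices=[82 67 79 -]
Op 12: note_on(72): voice 3 is free -> assigned | voices=[82 67 79 72]
Op 13: note_off(67): free voice 1 | voices=[82 - 79 72]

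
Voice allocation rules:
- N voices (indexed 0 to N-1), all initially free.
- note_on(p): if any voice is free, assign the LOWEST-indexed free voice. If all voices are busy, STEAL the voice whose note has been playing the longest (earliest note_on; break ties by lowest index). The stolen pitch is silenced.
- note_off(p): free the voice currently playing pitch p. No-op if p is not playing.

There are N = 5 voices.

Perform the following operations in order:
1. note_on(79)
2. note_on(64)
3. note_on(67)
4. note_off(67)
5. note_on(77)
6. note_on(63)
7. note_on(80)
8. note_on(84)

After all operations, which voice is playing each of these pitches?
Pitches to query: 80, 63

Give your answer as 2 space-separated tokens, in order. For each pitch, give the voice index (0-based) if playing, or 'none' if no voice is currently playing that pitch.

Op 1: note_on(79): voice 0 is free -> assigned | voices=[79 - - - -]
Op 2: note_on(64): voice 1 is free -> assigned | voices=[79 64 - - -]
Op 3: note_on(67): voice 2 is free -> assigned | voices=[79 64 67 - -]
Op 4: note_off(67): free voice 2 | voices=[79 64 - - -]
Op 5: note_on(77): voice 2 is free -> assigned | voices=[79 64 77 - -]
Op 6: note_on(63): voice 3 is free -> assigned | voices=[79 64 77 63 -]
Op 7: note_on(80): voice 4 is free -> assigned | voices=[79 64 77 63 80]
Op 8: note_on(84): all voices busy, STEAL voice 0 (pitch 79, oldest) -> assign | voices=[84 64 77 63 80]

Answer: 4 3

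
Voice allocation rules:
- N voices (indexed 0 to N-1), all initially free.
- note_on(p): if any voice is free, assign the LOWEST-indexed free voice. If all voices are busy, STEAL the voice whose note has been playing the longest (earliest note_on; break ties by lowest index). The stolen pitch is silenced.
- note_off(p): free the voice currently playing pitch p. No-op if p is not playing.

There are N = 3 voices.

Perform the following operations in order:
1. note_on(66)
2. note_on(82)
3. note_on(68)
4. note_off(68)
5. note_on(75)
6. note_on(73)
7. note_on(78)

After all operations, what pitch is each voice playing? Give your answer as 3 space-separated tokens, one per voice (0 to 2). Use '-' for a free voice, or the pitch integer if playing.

Op 1: note_on(66): voice 0 is free -> assigned | voices=[66 - -]
Op 2: note_on(82): voice 1 is free -> assigned | voices=[66 82 -]
Op 3: note_on(68): voice 2 is free -> assigned | voices=[66 82 68]
Op 4: note_off(68): free voice 2 | voices=[66 82 -]
Op 5: note_on(75): voice 2 is free -> assigned | voices=[66 82 75]
Op 6: note_on(73): all voices busy, STEAL voice 0 (pitch 66, oldest) -> assign | voices=[73 82 75]
Op 7: note_on(78): all voices busy, STEAL voice 1 (pitch 82, oldest) -> assign | voices=[73 78 75]

Answer: 73 78 75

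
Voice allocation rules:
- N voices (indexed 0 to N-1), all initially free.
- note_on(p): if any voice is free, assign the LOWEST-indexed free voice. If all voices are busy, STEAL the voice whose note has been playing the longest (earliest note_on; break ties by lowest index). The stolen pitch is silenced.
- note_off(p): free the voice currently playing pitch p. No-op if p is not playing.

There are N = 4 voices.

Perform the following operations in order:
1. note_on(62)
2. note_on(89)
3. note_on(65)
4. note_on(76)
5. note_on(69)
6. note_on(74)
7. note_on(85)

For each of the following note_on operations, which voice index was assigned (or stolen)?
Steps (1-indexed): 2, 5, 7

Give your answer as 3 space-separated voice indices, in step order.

Op 1: note_on(62): voice 0 is free -> assigned | voices=[62 - - -]
Op 2: note_on(89): voice 1 is free -> assigned | voices=[62 89 - -]
Op 3: note_on(65): voice 2 is free -> assigned | voices=[62 89 65 -]
Op 4: note_on(76): voice 3 is free -> assigned | voices=[62 89 65 76]
Op 5: note_on(69): all voices busy, STEAL voice 0 (pitch 62, oldest) -> assign | voices=[69 89 65 76]
Op 6: note_on(74): all voices busy, STEAL voice 1 (pitch 89, oldest) -> assign | voices=[69 74 65 76]
Op 7: note_on(85): all voices busy, STEAL voice 2 (pitch 65, oldest) -> assign | voices=[69 74 85 76]

Answer: 1 0 2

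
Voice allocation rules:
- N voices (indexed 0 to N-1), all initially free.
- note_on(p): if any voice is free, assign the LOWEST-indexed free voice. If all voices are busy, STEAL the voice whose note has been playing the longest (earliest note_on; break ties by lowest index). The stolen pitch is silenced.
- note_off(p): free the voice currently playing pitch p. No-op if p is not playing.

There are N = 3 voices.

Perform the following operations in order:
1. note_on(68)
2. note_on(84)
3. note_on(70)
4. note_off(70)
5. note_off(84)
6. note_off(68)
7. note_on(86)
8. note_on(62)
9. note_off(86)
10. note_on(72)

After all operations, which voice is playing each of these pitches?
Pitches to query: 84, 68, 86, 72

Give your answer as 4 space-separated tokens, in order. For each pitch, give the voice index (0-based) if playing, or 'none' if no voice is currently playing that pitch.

Op 1: note_on(68): voice 0 is free -> assigned | voices=[68 - -]
Op 2: note_on(84): voice 1 is free -> assigned | voices=[68 84 -]
Op 3: note_on(70): voice 2 is free -> assigned | voices=[68 84 70]
Op 4: note_off(70): free voice 2 | voices=[68 84 -]
Op 5: note_off(84): free voice 1 | voices=[68 - -]
Op 6: note_off(68): free voice 0 | voices=[- - -]
Op 7: note_on(86): voice 0 is free -> assigned | voices=[86 - -]
Op 8: note_on(62): voice 1 is free -> assigned | voices=[86 62 -]
Op 9: note_off(86): free voice 0 | voices=[- 62 -]
Op 10: note_on(72): voice 0 is free -> assigned | voices=[72 62 -]

Answer: none none none 0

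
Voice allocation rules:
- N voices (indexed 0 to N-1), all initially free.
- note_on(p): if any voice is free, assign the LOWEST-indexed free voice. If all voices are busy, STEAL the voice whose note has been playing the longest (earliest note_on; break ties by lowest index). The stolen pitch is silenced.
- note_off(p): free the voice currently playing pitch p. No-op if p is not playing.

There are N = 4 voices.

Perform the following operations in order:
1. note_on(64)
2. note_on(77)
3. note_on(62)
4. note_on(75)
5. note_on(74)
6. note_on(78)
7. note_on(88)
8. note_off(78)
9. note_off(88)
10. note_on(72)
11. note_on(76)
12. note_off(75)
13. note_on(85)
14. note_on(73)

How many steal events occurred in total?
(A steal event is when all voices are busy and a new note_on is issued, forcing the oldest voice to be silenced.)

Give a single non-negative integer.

Op 1: note_on(64): voice 0 is free -> assigned | voices=[64 - - -]
Op 2: note_on(77): voice 1 is free -> assigned | voices=[64 77 - -]
Op 3: note_on(62): voice 2 is free -> assigned | voices=[64 77 62 -]
Op 4: note_on(75): voice 3 is free -> assigned | voices=[64 77 62 75]
Op 5: note_on(74): all voices busy, STEAL voice 0 (pitch 64, oldest) -> assign | voices=[74 77 62 75]
Op 6: note_on(78): all voices busy, STEAL voice 1 (pitch 77, oldest) -> assign | voices=[74 78 62 75]
Op 7: note_on(88): all voices busy, STEAL voice 2 (pitch 62, oldest) -> assign | voices=[74 78 88 75]
Op 8: note_off(78): free voice 1 | voices=[74 - 88 75]
Op 9: note_off(88): free voice 2 | voices=[74 - - 75]
Op 10: note_on(72): voice 1 is free -> assigned | voices=[74 72 - 75]
Op 11: note_on(76): voice 2 is free -> assigned | voices=[74 72 76 75]
Op 12: note_off(75): free voice 3 | voices=[74 72 76 -]
Op 13: note_on(85): voice 3 is free -> assigned | voices=[74 72 76 85]
Op 14: note_on(73): all voices busy, STEAL voice 0 (pitch 74, oldest) -> assign | voices=[73 72 76 85]

Answer: 4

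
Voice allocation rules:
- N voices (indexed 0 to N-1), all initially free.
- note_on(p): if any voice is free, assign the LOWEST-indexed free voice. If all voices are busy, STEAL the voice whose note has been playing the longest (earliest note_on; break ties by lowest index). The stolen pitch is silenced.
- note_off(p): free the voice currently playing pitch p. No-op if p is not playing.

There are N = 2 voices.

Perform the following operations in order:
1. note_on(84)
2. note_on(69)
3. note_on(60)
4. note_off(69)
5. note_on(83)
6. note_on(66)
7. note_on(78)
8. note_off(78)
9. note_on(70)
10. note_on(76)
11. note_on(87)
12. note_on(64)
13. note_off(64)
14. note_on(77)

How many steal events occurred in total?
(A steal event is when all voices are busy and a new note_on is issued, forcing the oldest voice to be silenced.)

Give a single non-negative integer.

Answer: 6

Derivation:
Op 1: note_on(84): voice 0 is free -> assigned | voices=[84 -]
Op 2: note_on(69): voice 1 is free -> assigned | voices=[84 69]
Op 3: note_on(60): all voices busy, STEAL voice 0 (pitch 84, oldest) -> assign | voices=[60 69]
Op 4: note_off(69): free voice 1 | voices=[60 -]
Op 5: note_on(83): voice 1 is free -> assigned | voices=[60 83]
Op 6: note_on(66): all voices busy, STEAL voice 0 (pitch 60, oldest) -> assign | voices=[66 83]
Op 7: note_on(78): all voices busy, STEAL voice 1 (pitch 83, oldest) -> assign | voices=[66 78]
Op 8: note_off(78): free voice 1 | voices=[66 -]
Op 9: note_on(70): voice 1 is free -> assigned | voices=[66 70]
Op 10: note_on(76): all voices busy, STEAL voice 0 (pitch 66, oldest) -> assign | voices=[76 70]
Op 11: note_on(87): all voices busy, STEAL voice 1 (pitch 70, oldest) -> assign | voices=[76 87]
Op 12: note_on(64): all voices busy, STEAL voice 0 (pitch 76, oldest) -> assign | voices=[64 87]
Op 13: note_off(64): free voice 0 | voices=[- 87]
Op 14: note_on(77): voice 0 is free -> assigned | voices=[77 87]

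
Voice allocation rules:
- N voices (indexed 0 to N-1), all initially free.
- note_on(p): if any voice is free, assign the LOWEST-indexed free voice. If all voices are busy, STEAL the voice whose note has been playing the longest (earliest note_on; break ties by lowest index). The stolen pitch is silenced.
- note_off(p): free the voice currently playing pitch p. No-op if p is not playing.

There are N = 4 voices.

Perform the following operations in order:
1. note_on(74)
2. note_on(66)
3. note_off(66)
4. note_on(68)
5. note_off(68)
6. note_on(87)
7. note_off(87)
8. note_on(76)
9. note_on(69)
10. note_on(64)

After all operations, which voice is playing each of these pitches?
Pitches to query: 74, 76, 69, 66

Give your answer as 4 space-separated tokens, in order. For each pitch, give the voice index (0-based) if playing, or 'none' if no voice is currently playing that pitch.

Answer: 0 1 2 none

Derivation:
Op 1: note_on(74): voice 0 is free -> assigned | voices=[74 - - -]
Op 2: note_on(66): voice 1 is free -> assigned | voices=[74 66 - -]
Op 3: note_off(66): free voice 1 | voices=[74 - - -]
Op 4: note_on(68): voice 1 is free -> assigned | voices=[74 68 - -]
Op 5: note_off(68): free voice 1 | voices=[74 - - -]
Op 6: note_on(87): voice 1 is free -> assigned | voices=[74 87 - -]
Op 7: note_off(87): free voice 1 | voices=[74 - - -]
Op 8: note_on(76): voice 1 is free -> assigned | voices=[74 76 - -]
Op 9: note_on(69): voice 2 is free -> assigned | voices=[74 76 69 -]
Op 10: note_on(64): voice 3 is free -> assigned | voices=[74 76 69 64]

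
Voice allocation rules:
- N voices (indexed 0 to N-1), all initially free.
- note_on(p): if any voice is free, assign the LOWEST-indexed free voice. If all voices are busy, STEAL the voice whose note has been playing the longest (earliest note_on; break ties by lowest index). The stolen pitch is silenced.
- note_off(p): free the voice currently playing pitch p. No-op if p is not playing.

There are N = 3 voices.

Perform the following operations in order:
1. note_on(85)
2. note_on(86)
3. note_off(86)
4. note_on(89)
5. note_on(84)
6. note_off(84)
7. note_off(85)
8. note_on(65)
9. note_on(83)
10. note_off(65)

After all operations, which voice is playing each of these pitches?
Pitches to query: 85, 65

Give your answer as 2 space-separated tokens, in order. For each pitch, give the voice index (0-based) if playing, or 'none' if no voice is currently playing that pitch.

Op 1: note_on(85): voice 0 is free -> assigned | voices=[85 - -]
Op 2: note_on(86): voice 1 is free -> assigned | voices=[85 86 -]
Op 3: note_off(86): free voice 1 | voices=[85 - -]
Op 4: note_on(89): voice 1 is free -> assigned | voices=[85 89 -]
Op 5: note_on(84): voice 2 is free -> assigned | voices=[85 89 84]
Op 6: note_off(84): free voice 2 | voices=[85 89 -]
Op 7: note_off(85): free voice 0 | voices=[- 89 -]
Op 8: note_on(65): voice 0 is free -> assigned | voices=[65 89 -]
Op 9: note_on(83): voice 2 is free -> assigned | voices=[65 89 83]
Op 10: note_off(65): free voice 0 | voices=[- 89 83]

Answer: none none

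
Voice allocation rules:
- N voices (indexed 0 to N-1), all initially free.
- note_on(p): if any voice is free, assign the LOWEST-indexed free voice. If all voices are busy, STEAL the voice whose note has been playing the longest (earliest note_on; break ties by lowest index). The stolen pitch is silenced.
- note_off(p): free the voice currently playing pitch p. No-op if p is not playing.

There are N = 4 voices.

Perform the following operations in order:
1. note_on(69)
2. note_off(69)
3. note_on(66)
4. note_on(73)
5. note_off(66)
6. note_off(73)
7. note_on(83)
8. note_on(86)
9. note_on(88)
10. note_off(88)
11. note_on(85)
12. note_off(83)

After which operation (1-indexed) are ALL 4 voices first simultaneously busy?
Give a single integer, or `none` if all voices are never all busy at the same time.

Op 1: note_on(69): voice 0 is free -> assigned | voices=[69 - - -]
Op 2: note_off(69): free voice 0 | voices=[- - - -]
Op 3: note_on(66): voice 0 is free -> assigned | voices=[66 - - -]
Op 4: note_on(73): voice 1 is free -> assigned | voices=[66 73 - -]
Op 5: note_off(66): free voice 0 | voices=[- 73 - -]
Op 6: note_off(73): free voice 1 | voices=[- - - -]
Op 7: note_on(83): voice 0 is free -> assigned | voices=[83 - - -]
Op 8: note_on(86): voice 1 is free -> assigned | voices=[83 86 - -]
Op 9: note_on(88): voice 2 is free -> assigned | voices=[83 86 88 -]
Op 10: note_off(88): free voice 2 | voices=[83 86 - -]
Op 11: note_on(85): voice 2 is free -> assigned | voices=[83 86 85 -]
Op 12: note_off(83): free voice 0 | voices=[- 86 85 -]

Answer: none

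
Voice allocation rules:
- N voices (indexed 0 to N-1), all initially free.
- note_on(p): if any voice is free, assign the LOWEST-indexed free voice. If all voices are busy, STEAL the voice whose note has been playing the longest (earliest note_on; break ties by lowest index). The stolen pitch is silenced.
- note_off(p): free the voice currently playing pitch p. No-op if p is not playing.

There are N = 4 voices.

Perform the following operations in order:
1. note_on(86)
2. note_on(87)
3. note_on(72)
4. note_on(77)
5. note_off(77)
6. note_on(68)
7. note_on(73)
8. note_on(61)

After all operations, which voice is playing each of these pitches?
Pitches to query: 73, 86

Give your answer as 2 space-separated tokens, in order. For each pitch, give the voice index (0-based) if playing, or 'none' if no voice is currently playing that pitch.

Op 1: note_on(86): voice 0 is free -> assigned | voices=[86 - - -]
Op 2: note_on(87): voice 1 is free -> assigned | voices=[86 87 - -]
Op 3: note_on(72): voice 2 is free -> assigned | voices=[86 87 72 -]
Op 4: note_on(77): voice 3 is free -> assigned | voices=[86 87 72 77]
Op 5: note_off(77): free voice 3 | voices=[86 87 72 -]
Op 6: note_on(68): voice 3 is free -> assigned | voices=[86 87 72 68]
Op 7: note_on(73): all voices busy, STEAL voice 0 (pitch 86, oldest) -> assign | voices=[73 87 72 68]
Op 8: note_on(61): all voices busy, STEAL voice 1 (pitch 87, oldest) -> assign | voices=[73 61 72 68]

Answer: 0 none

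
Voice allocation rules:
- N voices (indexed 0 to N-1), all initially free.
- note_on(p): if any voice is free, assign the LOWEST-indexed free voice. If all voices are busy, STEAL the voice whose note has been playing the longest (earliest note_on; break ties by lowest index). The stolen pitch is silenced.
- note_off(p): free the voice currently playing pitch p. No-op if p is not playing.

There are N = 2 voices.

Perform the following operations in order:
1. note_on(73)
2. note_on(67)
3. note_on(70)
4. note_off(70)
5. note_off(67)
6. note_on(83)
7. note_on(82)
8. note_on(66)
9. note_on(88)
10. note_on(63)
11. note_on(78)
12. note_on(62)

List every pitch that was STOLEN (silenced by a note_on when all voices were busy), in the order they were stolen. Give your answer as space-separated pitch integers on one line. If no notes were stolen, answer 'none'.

Answer: 73 83 82 66 88 63

Derivation:
Op 1: note_on(73): voice 0 is free -> assigned | voices=[73 -]
Op 2: note_on(67): voice 1 is free -> assigned | voices=[73 67]
Op 3: note_on(70): all voices busy, STEAL voice 0 (pitch 73, oldest) -> assign | voices=[70 67]
Op 4: note_off(70): free voice 0 | voices=[- 67]
Op 5: note_off(67): free voice 1 | voices=[- -]
Op 6: note_on(83): voice 0 is free -> assigned | voices=[83 -]
Op 7: note_on(82): voice 1 is free -> assigned | voices=[83 82]
Op 8: note_on(66): all voices busy, STEAL voice 0 (pitch 83, oldest) -> assign | voices=[66 82]
Op 9: note_on(88): all voices busy, STEAL voice 1 (pitch 82, oldest) -> assign | voices=[66 88]
Op 10: note_on(63): all voices busy, STEAL voice 0 (pitch 66, oldest) -> assign | voices=[63 88]
Op 11: note_on(78): all voices busy, STEAL voice 1 (pitch 88, oldest) -> assign | voices=[63 78]
Op 12: note_on(62): all voices busy, STEAL voice 0 (pitch 63, oldest) -> assign | voices=[62 78]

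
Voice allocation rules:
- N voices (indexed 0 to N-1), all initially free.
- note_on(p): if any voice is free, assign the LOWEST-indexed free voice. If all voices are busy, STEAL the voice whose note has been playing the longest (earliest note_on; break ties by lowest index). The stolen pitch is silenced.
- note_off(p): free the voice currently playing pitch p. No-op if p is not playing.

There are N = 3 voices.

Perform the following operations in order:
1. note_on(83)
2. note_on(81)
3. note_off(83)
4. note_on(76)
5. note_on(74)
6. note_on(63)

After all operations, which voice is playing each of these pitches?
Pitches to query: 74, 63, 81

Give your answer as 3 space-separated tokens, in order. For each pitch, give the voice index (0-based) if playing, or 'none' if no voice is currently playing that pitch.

Op 1: note_on(83): voice 0 is free -> assigned | voices=[83 - -]
Op 2: note_on(81): voice 1 is free -> assigned | voices=[83 81 -]
Op 3: note_off(83): free voice 0 | voices=[- 81 -]
Op 4: note_on(76): voice 0 is free -> assigned | voices=[76 81 -]
Op 5: note_on(74): voice 2 is free -> assigned | voices=[76 81 74]
Op 6: note_on(63): all voices busy, STEAL voice 1 (pitch 81, oldest) -> assign | voices=[76 63 74]

Answer: 2 1 none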